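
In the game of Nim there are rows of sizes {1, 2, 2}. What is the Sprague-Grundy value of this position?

1

Nim-sum: 1 XOR 2 XOR 2 = 1.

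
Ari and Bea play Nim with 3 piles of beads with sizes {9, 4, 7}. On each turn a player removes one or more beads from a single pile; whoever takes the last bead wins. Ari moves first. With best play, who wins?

Nim-sum: 9 ^ 4 ^ 7 = 10.
The nim-sum is 10 ≠ 0, so this is an N-position: the player to move can win; Ari has a winning move.

Ari wins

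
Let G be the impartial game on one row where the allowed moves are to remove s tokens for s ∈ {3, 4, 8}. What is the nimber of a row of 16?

1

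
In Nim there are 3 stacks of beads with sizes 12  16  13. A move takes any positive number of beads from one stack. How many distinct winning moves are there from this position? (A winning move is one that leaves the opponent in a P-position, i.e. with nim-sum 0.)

1

Nim-sum: 12 ⊕ 16 ⊕ 13 = 17.
The overall nim-sum is X = 17. A stack of size p has a winning move iff p XOR X < p (reduce it to p XOR X).
  12: 12 XOR 17 = 29 ≥ 12 — no move.
  16: 16 XOR 17 = 1 < 16 — winning move (to 1).
  13: 13 XOR 17 = 28 ≥ 13 — no move.
That gives 1 winning move.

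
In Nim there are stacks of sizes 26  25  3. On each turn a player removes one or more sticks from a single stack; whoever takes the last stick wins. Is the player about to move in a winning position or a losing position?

Losing position

Nim-sum: 26 ^ 25 ^ 3 = 0.
The nim-sum is 0, so this is a P-position: the player to move is in a losing position under optimal play.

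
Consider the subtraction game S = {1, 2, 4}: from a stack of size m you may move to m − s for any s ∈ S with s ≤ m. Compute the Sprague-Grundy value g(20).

2

Compute g(0), g(1), … for moves {1, 2, 4}:
k:     0  1  2  3  4  5  6  7  8  9 10 11 12 13 14 15 16 17 18 19 20
g(k):  0  1  2  0  1  2  0  1  2  0  1  2  0  1  2  0  1  2  0  1  2
So g(20) = 2.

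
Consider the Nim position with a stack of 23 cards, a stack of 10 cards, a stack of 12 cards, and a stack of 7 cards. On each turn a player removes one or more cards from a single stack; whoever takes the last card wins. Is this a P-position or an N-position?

In binary:
  10111  (23)
  01010  (10)
  01100  (12)
  00111  (7)
  -----
  10110  (22)
The nim-sum is 22 ≠ 0, so this is an N-position: the player to move can win.

N-position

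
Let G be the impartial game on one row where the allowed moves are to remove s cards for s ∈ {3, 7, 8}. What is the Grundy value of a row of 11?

0

Build the Grundy sequence with g(k) = mex{g(k−s) : s ∈ {3, 7, 8}, s ≤ k}:
k:     0  1  2  3  4  5  6  7  8  9 10 11
g(k):  0  0  0  1  1  1  0  2  2  1  3  0
So g(11) = 0.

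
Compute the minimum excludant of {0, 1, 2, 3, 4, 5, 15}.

The values 0, 1, 2, 3, 4, 5 are all present; 6 is the first non-negative integer missing from the set.

6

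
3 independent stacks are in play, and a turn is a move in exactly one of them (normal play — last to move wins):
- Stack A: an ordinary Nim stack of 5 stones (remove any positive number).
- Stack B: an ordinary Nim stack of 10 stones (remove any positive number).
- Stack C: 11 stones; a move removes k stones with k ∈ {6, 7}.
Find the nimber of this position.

14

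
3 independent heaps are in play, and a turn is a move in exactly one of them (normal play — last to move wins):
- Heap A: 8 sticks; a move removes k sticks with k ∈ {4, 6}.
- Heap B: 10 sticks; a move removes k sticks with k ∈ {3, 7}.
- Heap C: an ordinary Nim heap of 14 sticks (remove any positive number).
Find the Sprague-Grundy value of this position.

12

Build the Grundy sequence for heap A with g(k) = mex{g(k−s) : s ∈ {4, 6}, s ≤ k}:
g(0) = mex{} = 0
g(1) = mex{} = 0
g(2) = mex{} = 0
g(3) = mex{} = 0
g(4) = mex{0} = 1
g(5) = mex{0} = 1
g(6) = mex{0} = 1
g(7) = mex{0} = 1
g(8) = mex{0,1} = 2
So g(8) = 2.
Grundy values for heap B (subtraction set {3, 7}):
k:     0  1  2  3  4  5  6  7  8  9 10
g(k):  0  0  0  1  1  1  0  2  2  1  0
So g(10) = 0.
Heap C is a plain Nim heap of size 14, so its Grundy value is 14.
The value of a disjunctive sum is the nim-sum of the parts.
Combined value = 2 XOR 0 XOR 14 = 12.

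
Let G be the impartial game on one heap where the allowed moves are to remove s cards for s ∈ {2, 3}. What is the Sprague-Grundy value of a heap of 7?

Compute g(0), g(1), … for moves {2, 3}:
k:     0  1  2  3  4  5  6  7
g(k):  0  0  1  1  2  0  0  1
So g(7) = 1.

1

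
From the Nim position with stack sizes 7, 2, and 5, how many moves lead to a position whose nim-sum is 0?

In binary:
  111  (7)
  010  (2)
  101  (5)
  ---
  000  (0)
The nim-sum is already 0, so every move leaves a nonzero nim-sum — there are no winning moves.

0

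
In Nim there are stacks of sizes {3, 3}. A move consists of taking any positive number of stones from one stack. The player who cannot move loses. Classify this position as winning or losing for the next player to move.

Losing position

Compute the nim-sum pairwise:
3 XOR 3 = 0
The nim-sum is 0, so this is a P-position: the player to move is in a losing position under optimal play.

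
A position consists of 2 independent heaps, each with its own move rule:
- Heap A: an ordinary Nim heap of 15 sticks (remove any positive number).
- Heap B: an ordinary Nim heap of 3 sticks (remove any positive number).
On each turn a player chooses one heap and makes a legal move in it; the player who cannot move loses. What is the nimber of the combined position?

Heap A is a plain Nim heap of size 15, so its Grundy value is 15.
Heap B is a plain Nim heap of size 3, so its Grundy value is 3.
By the Sprague-Grundy theorem, the Grundy value of a sum of independent games is the XOR of the component values.
Combined value = 15 XOR 3 = 12.

12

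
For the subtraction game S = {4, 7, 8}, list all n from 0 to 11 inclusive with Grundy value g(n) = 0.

Compute g(0), g(1), … for moves {4, 7, 8}:
g(0) = mex{} = 0
g(1) = mex{} = 0
g(2) = mex{} = 0
g(3) = mex{} = 0
g(4) = mex{0} = 1
g(5) = mex{0} = 1
g(6) = mex{0} = 1
g(7) = mex{0} = 1
g(8) = mex{0,1} = 2
g(9) = mex{0,1} = 2
g(10) = mex{0,1} = 2
g(11) = mex{0,1} = 2
The P-positions (g = 0) in 0..11 are 0, 1, 2, 3.

0, 1, 2, 3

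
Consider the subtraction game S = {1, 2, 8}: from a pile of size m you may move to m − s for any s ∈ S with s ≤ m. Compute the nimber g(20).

2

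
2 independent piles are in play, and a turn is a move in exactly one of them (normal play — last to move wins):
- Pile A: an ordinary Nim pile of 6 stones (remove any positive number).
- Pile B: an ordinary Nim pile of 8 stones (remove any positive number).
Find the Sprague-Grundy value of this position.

14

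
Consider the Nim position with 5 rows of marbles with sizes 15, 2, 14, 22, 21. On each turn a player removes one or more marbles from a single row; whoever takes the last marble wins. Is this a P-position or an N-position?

P-position

Compute the nim-sum pairwise:
15 ⊕ 2 = 13
13 ⊕ 14 = 3
3 ⊕ 22 = 21
21 ⊕ 21 = 0
The nim-sum is 0, so this is a P-position: the player to move is in a losing position under optimal play.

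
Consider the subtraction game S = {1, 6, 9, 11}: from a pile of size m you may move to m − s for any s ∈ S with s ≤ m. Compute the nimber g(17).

Grundy values for subtraction set {1, 6, 9, 11}:
k:     0  1  2  3  4  5  6  7  8  9 10 11 12 13 14 15 16 17
g(k):  0  1  0  1  0  1  2  0  1  2  3  2  0  1  0  1  2  0
So g(17) = 0.

0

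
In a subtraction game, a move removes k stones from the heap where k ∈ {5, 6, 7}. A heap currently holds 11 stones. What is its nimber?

Grundy values for subtraction set {5, 6, 7}:
k:     0  1  2  3  4  5  6  7  8  9 10 11
g(k):  0  0  0  0  0  1  1  1  1  1  2  2
So g(11) = 2.

2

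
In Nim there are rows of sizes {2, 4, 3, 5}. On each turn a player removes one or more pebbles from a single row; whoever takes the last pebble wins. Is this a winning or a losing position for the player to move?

Losing position

Nim-sum: 2 XOR 4 XOR 3 XOR 5 = 0.
The nim-sum is 0, so this is a P-position: the player to move is in a losing position under optimal play.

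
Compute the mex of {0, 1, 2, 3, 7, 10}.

4

The values 0, 1, 2, 3 are all present; 4 is the first non-negative integer missing from the set.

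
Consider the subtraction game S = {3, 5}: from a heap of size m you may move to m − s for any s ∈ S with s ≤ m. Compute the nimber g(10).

0

Grundy values for subtraction set {3, 5}:
k:     0  1  2  3  4  5  6  7  8  9 10
g(k):  0  0  0  1  1  1  2  2  0  0  0
So g(10) = 0.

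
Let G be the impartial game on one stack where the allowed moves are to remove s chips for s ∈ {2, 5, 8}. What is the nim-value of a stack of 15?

Grundy values for subtraction set {2, 5, 8}:
k:     0  1  2  3  4  5  6  7  8  9 10 11 12 13 14 15
g(k):  0  0  1  1  0  2  1  0  2  1  0  0  1  1  0  2
So g(15) = 2.

2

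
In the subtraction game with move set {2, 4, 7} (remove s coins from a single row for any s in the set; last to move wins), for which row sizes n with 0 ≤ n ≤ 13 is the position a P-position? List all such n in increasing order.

0, 1, 6, 9, 12

Grundy values for subtraction set {2, 4, 7}:
g(0) = mex{} = 0
g(1) = mex{} = 0
g(2) = mex{0} = 1
g(3) = mex{0} = 1
g(4) = mex{0,1} = 2
g(5) = mex{0,1} = 2
g(6) = mex{1,2} = 0
g(7) = mex{0,1,2} = 3
g(8) = mex{0,2} = 1
g(9) = mex{1,2,3} = 0
g(10) = mex{0,1} = 2
g(11) = mex{0,2,3} = 1
g(12) = mex{1,2} = 0
g(13) = mex{0,1} = 2
The P-positions (g = 0) in 0..13 are 0, 1, 6, 9, 12.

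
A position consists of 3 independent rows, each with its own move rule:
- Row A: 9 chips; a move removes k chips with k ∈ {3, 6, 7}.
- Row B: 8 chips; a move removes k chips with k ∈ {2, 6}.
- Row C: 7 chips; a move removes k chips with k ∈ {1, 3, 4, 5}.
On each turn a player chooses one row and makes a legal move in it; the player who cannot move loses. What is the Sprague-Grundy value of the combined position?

For row A, compute g(0), g(1), … with moves {3, 6, 7}:
g(0) = mex{} = 0
g(1) = mex{} = 0
g(2) = mex{} = 0
g(3) = mex{0} = 1
g(4) = mex{0} = 1
g(5) = mex{0} = 1
g(6) = mex{0,1} = 2
g(7) = mex{0,1} = 2
g(8) = mex{0,1} = 2
g(9) = mex{0,1,2} = 3
So g(9) = 3.
Grundy values for row B (subtraction set {2, 6}):
g(0) = mex{} = 0
g(1) = mex{} = 0
g(2) = mex{0} = 1
g(3) = mex{0} = 1
g(4) = mex{1} = 0
g(5) = mex{1} = 0
g(6) = mex{0} = 1
g(7) = mex{0} = 1
g(8) = mex{1} = 0
So g(8) = 0.
Build the Grundy sequence for row C with g(k) = mex{g(k−s) : s ∈ {1, 3, 4, 5}, s ≤ k}:
k:     0  1  2  3  4  5  6  7
g(k):  0  1  0  1  2  3  2  3
So g(7) = 3.
The value of a disjunctive sum is the nim-sum of the parts.
Combined value = 3 XOR 0 XOR 3 = 0.

0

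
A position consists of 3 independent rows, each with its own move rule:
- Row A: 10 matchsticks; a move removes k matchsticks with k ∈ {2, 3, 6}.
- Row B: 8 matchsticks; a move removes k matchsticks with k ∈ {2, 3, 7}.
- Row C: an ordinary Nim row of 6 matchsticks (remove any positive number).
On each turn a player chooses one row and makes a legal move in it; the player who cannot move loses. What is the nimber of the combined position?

7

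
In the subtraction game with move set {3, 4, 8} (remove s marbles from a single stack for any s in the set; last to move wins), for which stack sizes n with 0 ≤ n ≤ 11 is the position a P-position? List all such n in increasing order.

0, 1, 2, 7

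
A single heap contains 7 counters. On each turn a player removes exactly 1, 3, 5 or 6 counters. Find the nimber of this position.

3

Build the Grundy sequence with g(k) = mex{g(k−s) : s ∈ {1, 3, 5, 6}, s ≤ k}:
g(0) = mex{} = 0
g(1) = mex{0} = 1
g(2) = mex{1} = 0
g(3) = mex{0} = 1
g(4) = mex{1} = 0
g(5) = mex{0} = 1
g(6) = mex{0,1} = 2
g(7) = mex{0,1,2} = 3
So g(7) = 3.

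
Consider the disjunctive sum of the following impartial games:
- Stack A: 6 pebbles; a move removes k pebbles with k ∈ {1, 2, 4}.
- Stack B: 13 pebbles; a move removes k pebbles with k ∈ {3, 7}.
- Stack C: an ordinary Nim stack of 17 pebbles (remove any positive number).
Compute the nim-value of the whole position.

16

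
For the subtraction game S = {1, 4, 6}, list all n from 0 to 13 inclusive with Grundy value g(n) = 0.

0, 2, 5, 7, 10, 12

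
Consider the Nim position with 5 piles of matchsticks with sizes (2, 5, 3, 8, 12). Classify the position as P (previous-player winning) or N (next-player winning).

Nim-sum: 2 ⊕ 5 ⊕ 3 ⊕ 8 ⊕ 12 = 0.
The nim-sum is 0, so this is a P-position: the player to move is in a losing position under optimal play.

P-position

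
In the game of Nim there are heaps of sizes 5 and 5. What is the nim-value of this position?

Nim-sum: 5 ⊕ 5 = 0.

0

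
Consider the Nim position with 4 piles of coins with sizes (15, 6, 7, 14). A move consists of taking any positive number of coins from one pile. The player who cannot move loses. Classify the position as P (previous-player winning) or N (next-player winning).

Nim-sum: 15 ⊕ 6 ⊕ 7 ⊕ 14 = 0.
The nim-sum is 0, so this is a P-position: the player to move is in a losing position under optimal play.

P-position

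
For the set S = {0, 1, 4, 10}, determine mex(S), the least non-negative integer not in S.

2

The values 0, 1 are all present; 2 is the first non-negative integer missing from the set.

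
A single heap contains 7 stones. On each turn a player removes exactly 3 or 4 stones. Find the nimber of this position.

0

Grundy values for subtraction set {3, 4}:
k:     0  1  2  3  4  5  6  7
g(k):  0  0  0  1  1  1  2  0
So g(7) = 0.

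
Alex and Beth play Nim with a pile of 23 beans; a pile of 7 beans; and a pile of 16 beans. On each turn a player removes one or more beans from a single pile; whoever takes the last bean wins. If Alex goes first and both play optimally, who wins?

In binary:
  10111  (23)
  00111  (7)
  10000  (16)
  -----
  00000  (0)
The nim-sum is 0, so this is a P-position: the player to move is in a losing position under optimal play; Alex is about to move from it and so loses — Beth wins.

Beth wins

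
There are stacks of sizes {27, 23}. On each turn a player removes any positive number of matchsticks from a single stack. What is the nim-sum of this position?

12

Compute the nim-sum pairwise:
27 ^ 23 = 12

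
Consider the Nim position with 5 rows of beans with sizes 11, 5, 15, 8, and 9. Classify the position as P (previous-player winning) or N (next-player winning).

Compute the nim-sum pairwise:
11 ^ 5 = 14
14 ^ 15 = 1
1 ^ 8 = 9
9 ^ 9 = 0
The nim-sum is 0, so this is a P-position: the player to move is in a losing position under optimal play.

P-position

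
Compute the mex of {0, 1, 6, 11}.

2

The values 0, 1 are all present; 2 is the first non-negative integer missing from the set.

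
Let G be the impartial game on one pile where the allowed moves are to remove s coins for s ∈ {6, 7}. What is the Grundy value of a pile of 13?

0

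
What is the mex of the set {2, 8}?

0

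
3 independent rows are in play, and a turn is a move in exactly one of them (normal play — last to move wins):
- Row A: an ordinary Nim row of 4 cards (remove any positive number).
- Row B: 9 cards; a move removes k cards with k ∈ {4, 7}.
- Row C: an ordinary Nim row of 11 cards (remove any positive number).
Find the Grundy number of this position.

13

Row A is a plain Nim row of size 4, so its Grundy value is 4.
For row B, compute g(0), g(1), … with moves {4, 7}:
g(0) = mex{} = 0
g(1) = mex{} = 0
g(2) = mex{} = 0
g(3) = mex{} = 0
g(4) = mex{0} = 1
g(5) = mex{0} = 1
g(6) = mex{0} = 1
g(7) = mex{0} = 1
g(8) = mex{0,1} = 2
g(9) = mex{0,1} = 2
So g(9) = 2.
Row C is a plain Nim row of size 11, so its Grundy value is 11.
By the Sprague-Grundy theorem, the Grundy value of a sum of independent games is the XOR of the component values.
Combined value = 4 XOR 2 XOR 11 = 13.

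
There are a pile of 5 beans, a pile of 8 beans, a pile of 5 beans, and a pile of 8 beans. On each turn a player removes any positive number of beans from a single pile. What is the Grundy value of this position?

0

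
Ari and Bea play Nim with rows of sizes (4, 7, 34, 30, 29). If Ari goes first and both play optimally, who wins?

In binary:
  000100  (4)
  000111  (7)
  100010  (34)
  011110  (30)
  011101  (29)
  ------
  100010  (34)
The nim-sum is 34 ≠ 0, so this is an N-position: the player to move can win; Ari has a winning move.

Ari wins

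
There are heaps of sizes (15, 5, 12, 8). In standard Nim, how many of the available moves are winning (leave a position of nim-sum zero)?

3

Nim-sum: 15 XOR 5 XOR 12 XOR 8 = 14.
The overall nim-sum is X = 14. A heap of size p has a winning move iff p XOR X < p (reduce it to p XOR X).
  15: 15 XOR 14 = 1 < 15 — winning move (to 1).
  5: 5 XOR 14 = 11 ≥ 5 — no move.
  12: 12 XOR 14 = 2 < 12 — winning move (to 2).
  8: 8 XOR 14 = 6 < 8 — winning move (to 6).
That gives 3 winning moves.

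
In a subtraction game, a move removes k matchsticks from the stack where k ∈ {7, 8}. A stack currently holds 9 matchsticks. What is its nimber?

Grundy values for subtraction set {7, 8}:
k:     0  1  2  3  4  5  6  7  8  9
g(k):  0  0  0  0  0  0  0  1  1  1
So g(9) = 1.

1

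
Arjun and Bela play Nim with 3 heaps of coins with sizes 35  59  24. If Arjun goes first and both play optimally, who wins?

Bela wins

Compute the nim-sum pairwise:
35 ^ 59 = 24
24 ^ 24 = 0
The nim-sum is 0, so this is a P-position: the player to move is in a losing position under optimal play; Arjun is about to move from it and so loses — Bela wins.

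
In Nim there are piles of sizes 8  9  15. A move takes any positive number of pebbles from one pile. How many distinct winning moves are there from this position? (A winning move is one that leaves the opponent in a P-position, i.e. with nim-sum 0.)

3

Nim-sum: 8 ^ 9 ^ 15 = 14.
The overall nim-sum is X = 14. A pile of size p has a winning move iff p XOR X < p (reduce it to p XOR X).
  8: 8 XOR 14 = 6 < 8 — winning move (to 6).
  9: 9 XOR 14 = 7 < 9 — winning move (to 7).
  15: 15 XOR 14 = 1 < 15 — winning move (to 1).
That gives 3 winning moves.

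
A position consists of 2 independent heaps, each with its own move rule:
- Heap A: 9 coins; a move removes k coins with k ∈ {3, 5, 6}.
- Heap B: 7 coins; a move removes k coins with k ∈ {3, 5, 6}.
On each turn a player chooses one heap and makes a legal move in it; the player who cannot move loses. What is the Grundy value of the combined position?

Build the Grundy sequence for heap A with g(k) = mex{g(k−s) : s ∈ {3, 5, 6}, s ≤ k}:
g(0) = mex{} = 0
g(1) = mex{} = 0
g(2) = mex{} = 0
g(3) = mex{0} = 1
g(4) = mex{0} = 1
g(5) = mex{0} = 1
g(6) = mex{0,1} = 2
g(7) = mex{0,1} = 2
g(8) = mex{0,1} = 2
g(9) = mex{1,2} = 0
So g(9) = 0.
Build the Grundy sequence for heap B with g(k) = mex{g(k−s) : s ∈ {3, 5, 6}, s ≤ k}:
g(0) = mex{} = 0
g(1) = mex{} = 0
g(2) = mex{} = 0
g(3) = mex{0} = 1
g(4) = mex{0} = 1
g(5) = mex{0} = 1
g(6) = mex{0,1} = 2
g(7) = mex{0,1} = 2
So g(7) = 2.
By the Sprague-Grundy theorem, the Grundy value of a sum of independent games is the XOR of the component values.
Combined value = 0 ⊕ 2 = 2.

2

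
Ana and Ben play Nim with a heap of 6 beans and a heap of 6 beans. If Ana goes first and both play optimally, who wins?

Bitwise XOR of the heap sizes:
  110  (6)
  110  (6)
  ---
  000  (0)
The nim-sum is 0, so this is a P-position: the player to move is in a losing position under optimal play; Ana is about to move from it and so loses — Ben wins.

Ben wins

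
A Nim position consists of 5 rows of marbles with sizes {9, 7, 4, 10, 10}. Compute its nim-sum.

Nim-sum: 9 XOR 7 XOR 4 XOR 10 XOR 10 = 10.

10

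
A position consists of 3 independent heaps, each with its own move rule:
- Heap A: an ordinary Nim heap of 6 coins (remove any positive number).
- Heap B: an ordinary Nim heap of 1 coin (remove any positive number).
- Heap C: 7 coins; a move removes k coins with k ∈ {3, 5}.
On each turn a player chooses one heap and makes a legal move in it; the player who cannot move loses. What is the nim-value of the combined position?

5

Heap A is a plain Nim heap of size 6, so its Grundy value is 6.
Heap B is a plain Nim heap of size 1, so its Grundy value is 1.
For heap C, compute g(0), g(1), … with moves {3, 5}:
g(0) = mex{} = 0
g(1) = mex{} = 0
g(2) = mex{} = 0
g(3) = mex{0} = 1
g(4) = mex{0} = 1
g(5) = mex{0} = 1
g(6) = mex{0,1} = 2
g(7) = mex{0,1} = 2
So g(7) = 2.
The value of a disjunctive sum is the nim-sum of the parts.
Combined value = 6 XOR 1 XOR 2 = 5.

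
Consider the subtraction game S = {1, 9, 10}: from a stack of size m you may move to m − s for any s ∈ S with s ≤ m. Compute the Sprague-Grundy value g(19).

0

Build the Grundy sequence with g(k) = mex{g(k−s) : s ∈ {1, 9, 10}, s ≤ k}:
k:     0  1  2  3  4  5  6  7  8  9 10 11 12 13 14 15 16 17 18 19
g(k):  0  1  0  1  0  1  0  1  0  1  2  3  2  3  2  3  2  3  2  0
So g(19) = 0.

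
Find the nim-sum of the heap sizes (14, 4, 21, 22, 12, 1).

4

Write each in binary and XOR column by column:
  01110  (14)
  00100  (4)
  10101  (21)
  10110  (22)
  01100  (12)
  00001  (1)
  -----
  00100  (4)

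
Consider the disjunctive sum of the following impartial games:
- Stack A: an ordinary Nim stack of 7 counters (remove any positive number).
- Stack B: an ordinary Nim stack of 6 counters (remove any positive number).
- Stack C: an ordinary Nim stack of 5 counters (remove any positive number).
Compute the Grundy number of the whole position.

4

Stack A is a plain Nim stack of size 7, so its Grundy value is 7.
Stack B is a plain Nim stack of size 6, so its Grundy value is 6.
Stack C is a plain Nim stack of size 5, so its Grundy value is 5.
By the Sprague-Grundy theorem, the Grundy value of a sum of independent games is the XOR of the component values.
Combined value = 7 XOR 6 XOR 5 = 4.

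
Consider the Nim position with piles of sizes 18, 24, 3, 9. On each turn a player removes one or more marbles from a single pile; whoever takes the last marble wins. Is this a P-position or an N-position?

P-position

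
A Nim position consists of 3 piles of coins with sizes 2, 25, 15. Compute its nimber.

20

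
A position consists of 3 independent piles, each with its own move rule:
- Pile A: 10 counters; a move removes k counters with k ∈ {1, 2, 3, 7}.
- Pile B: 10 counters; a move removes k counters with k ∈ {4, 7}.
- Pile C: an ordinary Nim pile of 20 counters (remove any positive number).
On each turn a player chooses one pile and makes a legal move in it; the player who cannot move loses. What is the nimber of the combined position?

Grundy values for pile A (subtraction set {1, 2, 3, 7}):
k:     0  1  2  3  4  5  6  7  8  9 10
g(k):  0  1  2  3  0  1  2  3  0  1  2
So g(10) = 2.
Build the Grundy sequence for pile B with g(k) = mex{g(k−s) : s ∈ {4, 7}, s ≤ k}:
g(0) = mex{} = 0
g(1) = mex{} = 0
g(2) = mex{} = 0
g(3) = mex{} = 0
g(4) = mex{0} = 1
g(5) = mex{0} = 1
g(6) = mex{0} = 1
g(7) = mex{0} = 1
g(8) = mex{0,1} = 2
g(9) = mex{0,1} = 2
g(10) = mex{0,1} = 2
So g(10) = 2.
Pile C is a plain Nim pile of size 20, so its Grundy value is 20.
The value of a disjunctive sum is the nim-sum of the parts.
Combined value = 2 ⊕ 2 ⊕ 20 = 20.

20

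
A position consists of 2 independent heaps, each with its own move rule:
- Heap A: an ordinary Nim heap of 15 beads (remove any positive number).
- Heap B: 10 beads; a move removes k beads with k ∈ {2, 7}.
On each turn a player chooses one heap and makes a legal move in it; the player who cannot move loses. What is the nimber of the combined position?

15

Heap A is a plain Nim heap of size 15, so its Grundy value is 15.
Build the Grundy sequence for heap B with g(k) = mex{g(k−s) : s ∈ {2, 7}, s ≤ k}:
k:     0  1  2  3  4  5  6  7  8  9 10
g(k):  0  0  1  1  0  0  1  1  2  0  0
So g(10) = 0.
By the Sprague-Grundy theorem, the Grundy value of a sum of independent games is the XOR of the component values.
Combined value = 15 ⊕ 0 = 15.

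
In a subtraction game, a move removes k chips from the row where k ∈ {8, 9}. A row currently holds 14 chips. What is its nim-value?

Compute g(0), g(1), … for moves {8, 9}:
k:     0  1  2  3  4  5  6  7  8  9 10 11 12 13 14
g(k):  0  0  0  0  0  0  0  0  1  1  1  1  1  1  1
So g(14) = 1.

1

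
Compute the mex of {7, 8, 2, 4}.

0

0 is not in the set, so the mex is 0.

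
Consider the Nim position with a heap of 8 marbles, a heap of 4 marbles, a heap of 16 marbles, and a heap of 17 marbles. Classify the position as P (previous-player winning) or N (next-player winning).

Nim-sum: 8 ^ 4 ^ 16 ^ 17 = 13.
The nim-sum is 13 ≠ 0, so this is an N-position: the player to move can win.

N-position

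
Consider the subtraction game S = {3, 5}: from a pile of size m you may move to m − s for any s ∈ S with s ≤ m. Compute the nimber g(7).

Build the Grundy sequence with g(k) = mex{g(k−s) : s ∈ {3, 5}, s ≤ k}:
k:     0  1  2  3  4  5  6  7
g(k):  0  0  0  1  1  1  2  2
So g(7) = 2.

2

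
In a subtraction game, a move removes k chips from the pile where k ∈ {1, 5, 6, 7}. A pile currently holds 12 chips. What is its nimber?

Build the Grundy sequence with g(k) = mex{g(k−s) : s ∈ {1, 5, 6, 7}, s ≤ k}:
g(0) = mex{} = 0
g(1) = mex{0} = 1
g(2) = mex{1} = 0
g(3) = mex{0} = 1
g(4) = mex{1} = 0
g(5) = mex{0} = 1
g(6) = mex{0,1} = 2
g(7) = mex{0,1,2} = 3
g(8) = mex{0,1,3} = 2
g(9) = mex{0,1,2} = 3
g(10) = mex{0,1,3} = 2
g(11) = mex{0,1,2} = 3
g(12) = mex{1,2,3} = 0
So g(12) = 0.

0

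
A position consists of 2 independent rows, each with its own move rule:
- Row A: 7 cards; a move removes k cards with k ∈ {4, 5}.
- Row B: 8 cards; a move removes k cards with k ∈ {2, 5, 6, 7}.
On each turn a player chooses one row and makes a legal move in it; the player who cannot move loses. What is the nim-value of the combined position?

3

Build the Grundy sequence for row A with g(k) = mex{g(k−s) : s ∈ {4, 5}, s ≤ k}:
k:     0  1  2  3  4  5  6  7
g(k):  0  0  0  0  1  1  1  1
So g(7) = 1.
For row B, compute g(0), g(1), … with moves {2, 5, 6, 7}:
k:     0  1  2  3  4  5  6  7  8
g(k):  0  0  1  1  0  2  1  3  2
So g(8) = 2.
The value of a disjunctive sum is the nim-sum of the parts.
Combined value = 1 XOR 2 = 3.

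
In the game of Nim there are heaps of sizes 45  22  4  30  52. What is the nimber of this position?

In binary:
  101101  (45)
  010110  (22)
  000100  (4)
  011110  (30)
  110100  (52)
  ------
  010101  (21)

21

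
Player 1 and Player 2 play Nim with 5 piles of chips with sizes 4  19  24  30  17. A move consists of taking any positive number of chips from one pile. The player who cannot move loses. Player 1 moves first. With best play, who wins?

Compute the nim-sum pairwise:
4 XOR 19 = 23
23 XOR 24 = 15
15 XOR 30 = 17
17 XOR 17 = 0
The nim-sum is 0, so this is a P-position: the player to move is in a losing position under optimal play; Player 1 is about to move from it and so loses — Player 2 wins.

Player 2 wins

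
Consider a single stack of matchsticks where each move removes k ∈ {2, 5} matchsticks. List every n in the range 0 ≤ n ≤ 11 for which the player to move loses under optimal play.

0, 1, 4, 7, 8, 11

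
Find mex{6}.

0

0 is not in the set, so the mex is 0.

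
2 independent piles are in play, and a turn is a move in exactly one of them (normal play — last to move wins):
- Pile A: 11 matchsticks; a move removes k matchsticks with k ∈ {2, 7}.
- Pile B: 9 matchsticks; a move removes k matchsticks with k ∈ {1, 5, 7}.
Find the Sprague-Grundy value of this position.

For pile A, compute g(0), g(1), … with moves {2, 7}:
k:     0  1  2  3  4  5  6  7  8  9 10 11
g(k):  0  0  1  1  0  0  1  1  2  0  0  1
So g(11) = 1.
For pile B, compute g(0), g(1), … with moves {1, 5, 7}:
g(0) = mex{} = 0
g(1) = mex{0} = 1
g(2) = mex{1} = 0
g(3) = mex{0} = 1
g(4) = mex{1} = 0
g(5) = mex{0} = 1
g(6) = mex{1} = 0
g(7) = mex{0} = 1
g(8) = mex{1} = 0
g(9) = mex{0} = 1
So g(9) = 1.
The value of a disjunctive sum is the nim-sum of the parts.
Combined value = 1 XOR 1 = 0.

0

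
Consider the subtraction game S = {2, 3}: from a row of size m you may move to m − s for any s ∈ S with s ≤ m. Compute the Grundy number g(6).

0

Grundy values for subtraction set {2, 3}:
g(0) = mex{} = 0
g(1) = mex{} = 0
g(2) = mex{0} = 1
g(3) = mex{0} = 1
g(4) = mex{0,1} = 2
g(5) = mex{1} = 0
g(6) = mex{1,2} = 0
So g(6) = 0.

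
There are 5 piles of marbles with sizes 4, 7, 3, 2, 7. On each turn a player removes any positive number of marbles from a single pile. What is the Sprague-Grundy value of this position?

Compute the nim-sum pairwise:
4 ⊕ 7 = 3
3 ⊕ 3 = 0
0 ⊕ 2 = 2
2 ⊕ 7 = 5

5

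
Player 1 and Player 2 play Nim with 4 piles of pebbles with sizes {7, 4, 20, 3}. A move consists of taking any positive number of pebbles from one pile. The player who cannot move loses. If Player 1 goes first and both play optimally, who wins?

Player 1 wins

Compute the nim-sum pairwise:
7 ^ 4 = 3
3 ^ 20 = 23
23 ^ 3 = 20
The nim-sum is 20 ≠ 0, so this is an N-position: the player to move can win; Player 1 has a winning move.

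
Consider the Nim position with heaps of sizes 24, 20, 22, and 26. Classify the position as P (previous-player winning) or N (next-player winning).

P-position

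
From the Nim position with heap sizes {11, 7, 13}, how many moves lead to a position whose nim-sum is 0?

3

Compute the nim-sum pairwise:
11 ^ 7 = 12
12 ^ 13 = 1
The overall nim-sum is X = 1. A heap of size p has a winning move iff p XOR X < p (reduce it to p XOR X).
  11: 11 XOR 1 = 10 < 11 — winning move (to 10).
  7: 7 XOR 1 = 6 < 7 — winning move (to 6).
  13: 13 XOR 1 = 12 < 13 — winning move (to 12).
That gives 3 winning moves.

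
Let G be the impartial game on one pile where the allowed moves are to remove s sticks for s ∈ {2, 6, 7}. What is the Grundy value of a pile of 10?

Grundy values for subtraction set {2, 6, 7}:
k:     0  1  2  3  4  5  6  7  8  9 10
g(k):  0  0  1  1  0  0  1  1  2  0  3
So g(10) = 3.

3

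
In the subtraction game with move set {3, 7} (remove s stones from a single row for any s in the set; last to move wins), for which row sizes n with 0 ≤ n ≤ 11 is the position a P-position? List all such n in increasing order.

0, 1, 2, 6, 10, 11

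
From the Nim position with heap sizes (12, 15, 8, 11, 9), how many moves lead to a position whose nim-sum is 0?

5

Compute the nim-sum pairwise:
12 ⊕ 15 = 3
3 ⊕ 8 = 11
11 ⊕ 11 = 0
0 ⊕ 9 = 9
The overall nim-sum is X = 9. A heap of size p has a winning move iff p XOR X < p (reduce it to p XOR X).
  12: 12 XOR 9 = 5 < 12 — winning move (to 5).
  15: 15 XOR 9 = 6 < 15 — winning move (to 6).
  8: 8 XOR 9 = 1 < 8 — winning move (to 1).
  11: 11 XOR 9 = 2 < 11 — winning move (to 2).
  9: 9 XOR 9 = 0 < 9 — winning move (to 0).
That gives 5 winning moves.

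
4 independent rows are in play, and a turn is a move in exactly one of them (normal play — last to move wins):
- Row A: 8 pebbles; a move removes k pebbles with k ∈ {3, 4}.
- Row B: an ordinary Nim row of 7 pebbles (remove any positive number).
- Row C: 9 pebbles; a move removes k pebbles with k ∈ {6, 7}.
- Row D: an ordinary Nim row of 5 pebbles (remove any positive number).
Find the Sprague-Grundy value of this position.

3

Build the Grundy sequence for row A with g(k) = mex{g(k−s) : s ∈ {3, 4}, s ≤ k}:
k:     0  1  2  3  4  5  6  7  8
g(k):  0  0  0  1  1  1  2  0  0
So g(8) = 0.
Row B is a plain Nim row of size 7, so its Grundy value is 7.
Build the Grundy sequence for row C with g(k) = mex{g(k−s) : s ∈ {6, 7}, s ≤ k}:
k:     0  1  2  3  4  5  6  7  8  9
g(k):  0  0  0  0  0  0  1  1  1  1
So g(9) = 1.
Row D is a plain Nim row of size 5, so its Grundy value is 5.
By the Sprague-Grundy theorem, the Grundy value of a sum of independent games is the XOR of the component values.
Combined value = 0 ⊕ 7 ⊕ 1 ⊕ 5 = 3.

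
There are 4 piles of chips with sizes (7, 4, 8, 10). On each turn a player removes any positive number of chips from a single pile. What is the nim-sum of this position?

1

Compute the nim-sum pairwise:
7 XOR 4 = 3
3 XOR 8 = 11
11 XOR 10 = 1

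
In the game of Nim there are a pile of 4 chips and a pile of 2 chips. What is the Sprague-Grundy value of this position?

6

Bitwise XOR of the heap sizes:
  100  (4)
  010  (2)
  ---
  110  (6)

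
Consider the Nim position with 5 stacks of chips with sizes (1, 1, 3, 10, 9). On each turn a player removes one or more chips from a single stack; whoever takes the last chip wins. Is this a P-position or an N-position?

P-position

Write each in binary and XOR column by column:
  0001  (1)
  0001  (1)
  0011  (3)
  1010  (10)
  1001  (9)
  ----
  0000  (0)
The nim-sum is 0, so this is a P-position: the player to move is in a losing position under optimal play.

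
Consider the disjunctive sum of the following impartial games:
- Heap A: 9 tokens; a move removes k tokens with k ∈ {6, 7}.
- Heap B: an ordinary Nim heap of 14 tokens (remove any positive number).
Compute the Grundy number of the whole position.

Build the Grundy sequence for heap A with g(k) = mex{g(k−s) : s ∈ {6, 7}, s ≤ k}:
g(0) = mex{} = 0
g(1) = mex{} = 0
g(2) = mex{} = 0
g(3) = mex{} = 0
g(4) = mex{} = 0
g(5) = mex{} = 0
g(6) = mex{0} = 1
g(7) = mex{0} = 1
g(8) = mex{0} = 1
g(9) = mex{0} = 1
So g(9) = 1.
Heap B is a plain Nim heap of size 14, so its Grundy value is 14.
By the Sprague-Grundy theorem, the Grundy value of a sum of independent games is the XOR of the component values.
Combined value = 1 XOR 14 = 15.

15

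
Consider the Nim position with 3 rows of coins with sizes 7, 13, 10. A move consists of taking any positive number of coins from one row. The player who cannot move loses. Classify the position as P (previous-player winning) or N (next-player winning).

P-position

Bitwise XOR of the heap sizes:
  0111  (7)
  1101  (13)
  1010  (10)
  ----
  0000  (0)
The nim-sum is 0, so this is a P-position: the player to move is in a losing position under optimal play.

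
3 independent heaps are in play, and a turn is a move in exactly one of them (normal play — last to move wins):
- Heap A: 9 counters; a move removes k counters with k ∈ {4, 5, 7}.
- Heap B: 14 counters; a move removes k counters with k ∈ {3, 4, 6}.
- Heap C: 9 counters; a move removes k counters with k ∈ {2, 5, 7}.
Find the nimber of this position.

1

For heap A, compute g(0), g(1), … with moves {4, 5, 7}:
g(0) = mex{} = 0
g(1) = mex{} = 0
g(2) = mex{} = 0
g(3) = mex{} = 0
g(4) = mex{0} = 1
g(5) = mex{0} = 1
g(6) = mex{0} = 1
g(7) = mex{0} = 1
g(8) = mex{0,1} = 2
g(9) = mex{0,1} = 2
So g(9) = 2.
For heap B, compute g(0), g(1), … with moves {3, 4, 6}:
k:     0  1  2  3  4  5  6  7  8  9 10 11 12 13 14
g(k):  0  0  0  1  1  1  2  2  2  0  0  0  1  1  1
So g(14) = 1.
Build the Grundy sequence for heap C with g(k) = mex{g(k−s) : s ∈ {2, 5, 7}, s ≤ k}:
g(0) = mex{} = 0
g(1) = mex{} = 0
g(2) = mex{0} = 1
g(3) = mex{0} = 1
g(4) = mex{1} = 0
g(5) = mex{0,1} = 2
g(6) = mex{0} = 1
g(7) = mex{0,1,2} = 3
g(8) = mex{0,1} = 2
g(9) = mex{0,1,3} = 2
So g(9) = 2.
The value of a disjunctive sum is the nim-sum of the parts.
Combined value = 2 ⊕ 1 ⊕ 2 = 1.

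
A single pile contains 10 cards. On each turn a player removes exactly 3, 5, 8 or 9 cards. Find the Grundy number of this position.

3

Build the Grundy sequence with g(k) = mex{g(k−s) : s ∈ {3, 5, 8, 9}, s ≤ k}:
g(0) = mex{} = 0
g(1) = mex{} = 0
g(2) = mex{} = 0
g(3) = mex{0} = 1
g(4) = mex{0} = 1
g(5) = mex{0} = 1
g(6) = mex{0,1} = 2
g(7) = mex{0,1} = 2
g(8) = mex{0,1} = 2
g(9) = mex{0,1,2} = 3
g(10) = mex{0,1,2} = 3
So g(10) = 3.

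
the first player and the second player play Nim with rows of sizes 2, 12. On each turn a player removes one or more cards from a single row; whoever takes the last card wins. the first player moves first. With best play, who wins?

Nim-sum: 2 ^ 12 = 14.
The nim-sum is 14 ≠ 0, so this is an N-position: the player to move can win; the first player has a winning move.

the first player wins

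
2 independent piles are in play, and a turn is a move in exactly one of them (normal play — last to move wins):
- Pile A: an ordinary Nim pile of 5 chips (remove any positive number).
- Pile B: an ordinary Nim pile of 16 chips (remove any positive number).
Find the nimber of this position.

Pile A is a plain Nim pile of size 5, so its Grundy value is 5.
Pile B is a plain Nim pile of size 16, so its Grundy value is 16.
By the Sprague-Grundy theorem, the Grundy value of a sum of independent games is the XOR of the component values.
Combined value = 5 XOR 16 = 21.

21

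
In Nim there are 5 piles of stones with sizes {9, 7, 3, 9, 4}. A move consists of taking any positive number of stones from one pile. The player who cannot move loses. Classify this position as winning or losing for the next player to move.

Compute the nim-sum pairwise:
9 ^ 7 = 14
14 ^ 3 = 13
13 ^ 9 = 4
4 ^ 4 = 0
The nim-sum is 0, so this is a P-position: the player to move is in a losing position under optimal play.

Losing position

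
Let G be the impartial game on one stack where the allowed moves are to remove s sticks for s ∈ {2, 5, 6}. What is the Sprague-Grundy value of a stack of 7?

Compute g(0), g(1), … for moves {2, 5, 6}:
k:     0  1  2  3  4  5  6  7
g(k):  0  0  1  1  0  2  1  3
So g(7) = 3.

3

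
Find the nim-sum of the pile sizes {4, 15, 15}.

4

Compute the nim-sum pairwise:
4 XOR 15 = 11
11 XOR 15 = 4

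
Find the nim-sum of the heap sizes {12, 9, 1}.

4

Nim-sum: 12 ^ 9 ^ 1 = 4.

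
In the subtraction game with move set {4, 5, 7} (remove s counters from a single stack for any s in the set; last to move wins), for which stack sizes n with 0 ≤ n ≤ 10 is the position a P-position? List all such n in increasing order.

0, 1, 2, 3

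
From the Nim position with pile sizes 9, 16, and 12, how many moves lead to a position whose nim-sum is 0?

Compute the nim-sum pairwise:
9 ^ 16 = 25
25 ^ 12 = 21
The overall nim-sum is X = 21. A pile of size p has a winning move iff p XOR X < p (reduce it to p XOR X).
  9: 9 XOR 21 = 28 ≥ 9 — no move.
  16: 16 XOR 21 = 5 < 16 — winning move (to 5).
  12: 12 XOR 21 = 25 ≥ 12 — no move.
That gives 1 winning move.

1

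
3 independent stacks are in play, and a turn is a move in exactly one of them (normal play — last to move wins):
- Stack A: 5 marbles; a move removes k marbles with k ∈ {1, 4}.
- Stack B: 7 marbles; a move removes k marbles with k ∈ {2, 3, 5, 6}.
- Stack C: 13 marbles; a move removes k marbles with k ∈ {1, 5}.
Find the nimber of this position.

Build the Grundy sequence for stack A with g(k) = mex{g(k−s) : s ∈ {1, 4}, s ≤ k}:
k:     0  1  2  3  4  5
g(k):  0  1  0  1  2  0
So g(5) = 0.
For stack B, compute g(0), g(1), … with moves {2, 3, 5, 6}:
g(0) = mex{} = 0
g(1) = mex{} = 0
g(2) = mex{0} = 1
g(3) = mex{0} = 1
g(4) = mex{0,1} = 2
g(5) = mex{0,1} = 2
g(6) = mex{0,1,2} = 3
g(7) = mex{0,1,2} = 3
So g(7) = 3.
For stack C, compute g(0), g(1), … with moves {1, 5}:
k:     0  1  2  3  4  5  6  7  8  9 10 11 12 13
g(k):  0  1  0  1  0  1  0  1  0  1  0  1  0  1
So g(13) = 1.
The value of a disjunctive sum is the nim-sum of the parts.
Combined value = 0 XOR 3 XOR 1 = 2.

2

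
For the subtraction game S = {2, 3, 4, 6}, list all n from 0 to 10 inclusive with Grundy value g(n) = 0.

Grundy values for subtraction set {2, 3, 4, 6}:
g(0) = mex{} = 0
g(1) = mex{} = 0
g(2) = mex{0} = 1
g(3) = mex{0} = 1
g(4) = mex{0,1} = 2
g(5) = mex{0,1} = 2
g(6) = mex{0,1,2} = 3
g(7) = mex{0,1,2} = 3
g(8) = mex{1,2,3} = 0
g(9) = mex{1,2,3} = 0
g(10) = mex{0,2,3} = 1
The P-positions (g = 0) in 0..10 are 0, 1, 8, 9.

0, 1, 8, 9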